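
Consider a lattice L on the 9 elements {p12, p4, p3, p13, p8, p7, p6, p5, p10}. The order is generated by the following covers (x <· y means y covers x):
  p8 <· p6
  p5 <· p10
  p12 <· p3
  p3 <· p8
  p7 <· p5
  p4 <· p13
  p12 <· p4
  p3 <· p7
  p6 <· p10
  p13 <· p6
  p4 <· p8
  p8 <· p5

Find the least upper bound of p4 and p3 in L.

p8

Common upper bounds of {p4, p3}: p10, p5, p6, p8.
The least among these is p8.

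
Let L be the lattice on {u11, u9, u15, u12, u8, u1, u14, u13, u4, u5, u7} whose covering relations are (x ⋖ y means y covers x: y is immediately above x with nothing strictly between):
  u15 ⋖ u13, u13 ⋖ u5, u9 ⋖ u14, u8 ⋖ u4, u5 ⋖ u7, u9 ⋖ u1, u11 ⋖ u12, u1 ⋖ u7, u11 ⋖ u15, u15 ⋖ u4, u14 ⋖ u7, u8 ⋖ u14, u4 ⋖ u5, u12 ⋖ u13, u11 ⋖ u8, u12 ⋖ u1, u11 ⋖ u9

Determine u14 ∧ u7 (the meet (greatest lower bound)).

u14

Common lower bounds of {u14, u7}: u11, u14, u8, u9.
The greatest among these is u14.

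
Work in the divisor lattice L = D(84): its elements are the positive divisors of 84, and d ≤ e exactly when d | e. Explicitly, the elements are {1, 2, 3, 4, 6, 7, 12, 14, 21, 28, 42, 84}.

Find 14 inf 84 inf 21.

Common lower bounds of {14, 84, 21}: 1, 7.
The greatest among these is 7.

7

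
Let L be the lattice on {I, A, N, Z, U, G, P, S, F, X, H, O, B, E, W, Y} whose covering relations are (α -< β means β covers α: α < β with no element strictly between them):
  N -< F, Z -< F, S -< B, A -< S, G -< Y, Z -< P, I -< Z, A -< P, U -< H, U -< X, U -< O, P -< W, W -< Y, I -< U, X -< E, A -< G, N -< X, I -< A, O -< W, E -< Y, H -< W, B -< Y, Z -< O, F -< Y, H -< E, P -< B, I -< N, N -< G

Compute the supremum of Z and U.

Common upper bounds of {Z, U}: O, W, Y.
The least among these is O.

O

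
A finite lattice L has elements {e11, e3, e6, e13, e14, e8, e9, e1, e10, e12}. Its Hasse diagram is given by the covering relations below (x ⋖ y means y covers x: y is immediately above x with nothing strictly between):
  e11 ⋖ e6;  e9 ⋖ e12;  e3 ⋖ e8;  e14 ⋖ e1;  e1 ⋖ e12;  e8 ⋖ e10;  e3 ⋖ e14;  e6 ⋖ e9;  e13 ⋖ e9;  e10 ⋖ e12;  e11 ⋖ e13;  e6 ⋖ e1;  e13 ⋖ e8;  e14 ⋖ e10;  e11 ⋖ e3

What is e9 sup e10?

Common upper bounds of {e9, e10}: e12.
The least among these is e12.

e12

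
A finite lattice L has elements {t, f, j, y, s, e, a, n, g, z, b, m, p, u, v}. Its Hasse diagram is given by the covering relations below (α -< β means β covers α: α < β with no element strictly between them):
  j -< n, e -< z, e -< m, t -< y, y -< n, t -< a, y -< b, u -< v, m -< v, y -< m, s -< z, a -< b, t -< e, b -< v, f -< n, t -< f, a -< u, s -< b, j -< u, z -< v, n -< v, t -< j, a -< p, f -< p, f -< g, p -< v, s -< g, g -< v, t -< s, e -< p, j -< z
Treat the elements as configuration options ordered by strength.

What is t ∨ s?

s

Common upper bounds of {t, s}: b, g, s, v, z.
The least among these is s.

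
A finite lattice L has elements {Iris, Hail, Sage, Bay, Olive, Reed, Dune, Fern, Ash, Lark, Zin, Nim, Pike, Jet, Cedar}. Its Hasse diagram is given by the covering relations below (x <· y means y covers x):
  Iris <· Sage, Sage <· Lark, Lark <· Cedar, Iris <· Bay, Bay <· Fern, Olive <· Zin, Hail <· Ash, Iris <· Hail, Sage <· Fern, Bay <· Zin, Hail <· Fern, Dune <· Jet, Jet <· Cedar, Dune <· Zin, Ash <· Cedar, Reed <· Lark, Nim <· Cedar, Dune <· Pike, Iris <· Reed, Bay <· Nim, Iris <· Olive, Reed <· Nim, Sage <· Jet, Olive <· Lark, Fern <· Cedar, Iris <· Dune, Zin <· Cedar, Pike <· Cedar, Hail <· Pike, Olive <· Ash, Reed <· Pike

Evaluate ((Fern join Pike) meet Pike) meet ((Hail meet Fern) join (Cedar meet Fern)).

Fern ∨ Pike = Cedar
Cedar ∧ Pike = Pike
Hail ∧ Fern = Hail
Cedar ∧ Fern = Fern
Hail ∨ Fern = Fern
Pike ∧ Fern = Hail

Hail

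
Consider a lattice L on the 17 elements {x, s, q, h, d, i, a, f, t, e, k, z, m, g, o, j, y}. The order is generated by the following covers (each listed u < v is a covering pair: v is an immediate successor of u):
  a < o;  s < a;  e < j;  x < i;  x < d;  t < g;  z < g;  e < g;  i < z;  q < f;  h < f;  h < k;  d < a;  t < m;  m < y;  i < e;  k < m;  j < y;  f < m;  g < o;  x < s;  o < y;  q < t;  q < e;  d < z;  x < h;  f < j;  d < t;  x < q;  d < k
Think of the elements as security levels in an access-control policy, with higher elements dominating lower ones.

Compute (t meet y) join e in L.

g

t ∧ y = t
t ∨ e = g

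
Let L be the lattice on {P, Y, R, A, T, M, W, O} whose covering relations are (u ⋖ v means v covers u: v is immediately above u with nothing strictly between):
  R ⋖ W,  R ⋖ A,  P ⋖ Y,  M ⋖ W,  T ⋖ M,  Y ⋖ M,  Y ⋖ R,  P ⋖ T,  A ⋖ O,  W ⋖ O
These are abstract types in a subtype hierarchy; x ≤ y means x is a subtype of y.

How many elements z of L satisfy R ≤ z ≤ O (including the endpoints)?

The interval [R, O] = {A, O, R, W}, which has 4 elements.

4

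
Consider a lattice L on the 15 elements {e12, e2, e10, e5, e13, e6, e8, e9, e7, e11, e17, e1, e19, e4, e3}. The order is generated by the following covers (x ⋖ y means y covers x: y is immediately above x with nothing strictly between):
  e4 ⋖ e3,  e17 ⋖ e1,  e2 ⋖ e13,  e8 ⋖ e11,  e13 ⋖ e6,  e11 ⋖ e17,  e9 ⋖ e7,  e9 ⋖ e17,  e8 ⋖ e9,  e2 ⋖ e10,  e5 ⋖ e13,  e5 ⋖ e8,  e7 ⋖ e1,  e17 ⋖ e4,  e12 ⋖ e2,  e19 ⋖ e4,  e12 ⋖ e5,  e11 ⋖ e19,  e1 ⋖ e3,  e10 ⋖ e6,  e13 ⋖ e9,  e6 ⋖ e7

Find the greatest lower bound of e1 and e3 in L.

Common lower bounds of {e1, e3}: e1, e10, e11, e12, e13, e17, e2, e5, e6, e7, e8, e9.
The greatest among these is e1.

e1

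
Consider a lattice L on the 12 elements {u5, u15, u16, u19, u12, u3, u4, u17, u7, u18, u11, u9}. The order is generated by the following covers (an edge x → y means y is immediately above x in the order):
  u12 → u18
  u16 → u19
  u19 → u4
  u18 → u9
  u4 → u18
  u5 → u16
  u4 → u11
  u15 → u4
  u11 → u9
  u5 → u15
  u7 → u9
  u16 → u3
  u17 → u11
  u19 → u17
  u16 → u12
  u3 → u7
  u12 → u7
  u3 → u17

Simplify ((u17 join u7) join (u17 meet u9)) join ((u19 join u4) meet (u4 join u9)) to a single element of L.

u17 ∨ u7 = u9
u17 ∧ u9 = u17
u9 ∨ u17 = u9
u19 ∨ u4 = u4
u4 ∨ u9 = u9
u4 ∧ u9 = u4
u9 ∨ u4 = u9

u9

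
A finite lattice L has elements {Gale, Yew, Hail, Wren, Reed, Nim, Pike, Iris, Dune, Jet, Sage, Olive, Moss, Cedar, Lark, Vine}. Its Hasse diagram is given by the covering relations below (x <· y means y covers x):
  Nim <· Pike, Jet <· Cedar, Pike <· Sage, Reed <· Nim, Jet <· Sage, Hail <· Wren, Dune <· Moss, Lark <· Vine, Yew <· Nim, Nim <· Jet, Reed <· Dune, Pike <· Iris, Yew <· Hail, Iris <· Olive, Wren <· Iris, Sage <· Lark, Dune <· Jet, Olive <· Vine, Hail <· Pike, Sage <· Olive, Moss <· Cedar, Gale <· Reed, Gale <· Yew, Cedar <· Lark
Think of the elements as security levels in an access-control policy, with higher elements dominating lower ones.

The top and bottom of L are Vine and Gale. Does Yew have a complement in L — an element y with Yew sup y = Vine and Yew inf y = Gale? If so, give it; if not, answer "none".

none

For every candidate y, either Yew ∨ y ≠ Vine or Yew ∧ y ≠ Gale; no complement exists.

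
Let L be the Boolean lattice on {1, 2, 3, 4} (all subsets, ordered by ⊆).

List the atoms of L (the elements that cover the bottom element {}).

{1}, {2}, {3}, {4}

The atoms are exactly the elements that cover {}: {1}, {2}, {3}, {4}.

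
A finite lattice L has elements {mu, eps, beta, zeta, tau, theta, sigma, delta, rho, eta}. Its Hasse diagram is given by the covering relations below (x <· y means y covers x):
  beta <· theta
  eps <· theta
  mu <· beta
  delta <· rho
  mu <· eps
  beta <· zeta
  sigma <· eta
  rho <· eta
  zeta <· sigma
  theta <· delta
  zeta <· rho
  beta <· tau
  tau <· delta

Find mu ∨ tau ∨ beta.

tau

Common upper bounds of {mu, tau, beta}: delta, eta, rho, tau.
The least among these is tau.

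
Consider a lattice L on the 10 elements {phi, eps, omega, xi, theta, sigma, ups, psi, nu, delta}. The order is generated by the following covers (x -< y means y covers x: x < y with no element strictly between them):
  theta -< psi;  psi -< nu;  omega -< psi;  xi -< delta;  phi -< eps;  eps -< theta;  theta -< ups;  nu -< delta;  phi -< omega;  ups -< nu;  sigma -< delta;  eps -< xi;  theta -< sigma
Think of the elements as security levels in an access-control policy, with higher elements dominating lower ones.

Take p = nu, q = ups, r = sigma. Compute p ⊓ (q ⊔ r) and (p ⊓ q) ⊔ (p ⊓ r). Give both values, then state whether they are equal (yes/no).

q ⊔ r = delta, so p ⊓ (q ⊔ r) = nu ⊓ delta = nu.
p ⊓ q = ups and p ⊓ r = theta, so (p ⊓ q) ⊔ (p ⊓ r) = ups ⊔ theta = ups.
Equal: no.

nu; ups; no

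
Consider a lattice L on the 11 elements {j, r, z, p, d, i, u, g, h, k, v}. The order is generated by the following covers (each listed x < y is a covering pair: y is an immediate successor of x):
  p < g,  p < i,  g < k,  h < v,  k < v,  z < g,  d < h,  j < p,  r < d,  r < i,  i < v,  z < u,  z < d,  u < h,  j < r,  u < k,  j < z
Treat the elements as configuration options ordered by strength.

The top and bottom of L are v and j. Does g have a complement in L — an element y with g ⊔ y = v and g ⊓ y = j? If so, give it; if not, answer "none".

r

Need y with g ∨ y = v and g ∧ y = j.
Checking each element gives: r.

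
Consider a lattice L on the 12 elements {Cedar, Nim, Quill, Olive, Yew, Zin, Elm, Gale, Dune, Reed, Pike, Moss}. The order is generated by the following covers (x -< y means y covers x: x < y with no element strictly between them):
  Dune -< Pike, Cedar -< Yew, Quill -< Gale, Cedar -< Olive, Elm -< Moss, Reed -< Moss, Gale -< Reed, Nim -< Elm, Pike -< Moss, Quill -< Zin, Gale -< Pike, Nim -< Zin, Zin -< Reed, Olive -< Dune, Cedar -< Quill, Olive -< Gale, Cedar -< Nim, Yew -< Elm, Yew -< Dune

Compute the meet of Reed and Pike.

Common lower bounds of {Reed, Pike}: Cedar, Gale, Olive, Quill.
The greatest among these is Gale.

Gale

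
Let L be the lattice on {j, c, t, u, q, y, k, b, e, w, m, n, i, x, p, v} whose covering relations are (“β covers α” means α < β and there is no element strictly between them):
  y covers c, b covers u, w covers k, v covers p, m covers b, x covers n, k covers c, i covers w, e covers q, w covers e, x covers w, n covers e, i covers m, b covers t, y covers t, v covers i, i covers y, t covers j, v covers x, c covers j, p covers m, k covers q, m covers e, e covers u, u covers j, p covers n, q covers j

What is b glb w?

u

Common lower bounds of {b, w}: j, u.
The greatest among these is u.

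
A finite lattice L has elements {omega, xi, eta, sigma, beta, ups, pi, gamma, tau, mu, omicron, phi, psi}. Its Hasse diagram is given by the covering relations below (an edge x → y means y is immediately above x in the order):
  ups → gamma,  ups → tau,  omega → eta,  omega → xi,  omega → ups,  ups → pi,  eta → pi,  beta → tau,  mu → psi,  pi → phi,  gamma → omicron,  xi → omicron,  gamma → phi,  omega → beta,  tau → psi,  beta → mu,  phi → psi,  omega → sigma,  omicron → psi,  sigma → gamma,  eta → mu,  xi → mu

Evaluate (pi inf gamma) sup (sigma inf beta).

pi ∧ gamma = ups
sigma ∧ beta = omega
ups ∨ omega = ups

ups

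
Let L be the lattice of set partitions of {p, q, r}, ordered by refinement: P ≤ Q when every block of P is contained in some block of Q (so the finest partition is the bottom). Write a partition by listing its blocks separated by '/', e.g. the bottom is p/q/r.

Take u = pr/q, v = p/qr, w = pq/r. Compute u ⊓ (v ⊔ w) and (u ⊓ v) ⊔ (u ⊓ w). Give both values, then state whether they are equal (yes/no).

pr/q; p/q/r; no

v ⊔ w = pqr, so u ⊓ (v ⊔ w) = pr/q ⊓ pqr = pr/q.
u ⊓ v = p/q/r and u ⊓ w = p/q/r, so (u ⊓ v) ⊔ (u ⊓ w) = p/q/r ⊔ p/q/r = p/q/r.
Equal: no.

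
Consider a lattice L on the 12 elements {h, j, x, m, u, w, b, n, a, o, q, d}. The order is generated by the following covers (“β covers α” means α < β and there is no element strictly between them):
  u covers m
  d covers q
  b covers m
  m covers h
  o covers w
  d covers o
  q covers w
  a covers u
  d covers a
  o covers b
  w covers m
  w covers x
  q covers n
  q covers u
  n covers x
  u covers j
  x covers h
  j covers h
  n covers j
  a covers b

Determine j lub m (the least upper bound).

u

Common upper bounds of {j, m}: a, d, q, u.
The least among these is u.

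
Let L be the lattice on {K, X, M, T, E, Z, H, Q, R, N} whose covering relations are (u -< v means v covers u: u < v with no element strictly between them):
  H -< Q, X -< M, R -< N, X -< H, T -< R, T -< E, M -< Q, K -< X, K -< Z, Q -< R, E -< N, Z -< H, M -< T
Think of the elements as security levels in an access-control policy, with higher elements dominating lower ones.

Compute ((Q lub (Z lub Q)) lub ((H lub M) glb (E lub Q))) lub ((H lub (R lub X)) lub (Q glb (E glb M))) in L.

R

Z ∨ Q = Q
Q ∨ Q = Q
H ∨ M = Q
E ∨ Q = N
Q ∧ N = Q
Q ∨ Q = Q
R ∨ X = R
H ∨ R = R
E ∧ M = M
Q ∧ M = M
R ∨ M = R
Q ∨ R = R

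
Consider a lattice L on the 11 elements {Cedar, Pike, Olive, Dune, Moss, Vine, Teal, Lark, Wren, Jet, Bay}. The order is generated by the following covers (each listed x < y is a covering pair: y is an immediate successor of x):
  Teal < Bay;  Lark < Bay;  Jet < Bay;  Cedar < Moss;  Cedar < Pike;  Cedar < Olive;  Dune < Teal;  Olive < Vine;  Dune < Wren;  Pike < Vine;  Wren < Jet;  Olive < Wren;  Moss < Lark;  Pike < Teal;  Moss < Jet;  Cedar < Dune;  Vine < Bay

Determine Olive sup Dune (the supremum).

Wren

Common upper bounds of {Olive, Dune}: Bay, Jet, Wren.
The least among these is Wren.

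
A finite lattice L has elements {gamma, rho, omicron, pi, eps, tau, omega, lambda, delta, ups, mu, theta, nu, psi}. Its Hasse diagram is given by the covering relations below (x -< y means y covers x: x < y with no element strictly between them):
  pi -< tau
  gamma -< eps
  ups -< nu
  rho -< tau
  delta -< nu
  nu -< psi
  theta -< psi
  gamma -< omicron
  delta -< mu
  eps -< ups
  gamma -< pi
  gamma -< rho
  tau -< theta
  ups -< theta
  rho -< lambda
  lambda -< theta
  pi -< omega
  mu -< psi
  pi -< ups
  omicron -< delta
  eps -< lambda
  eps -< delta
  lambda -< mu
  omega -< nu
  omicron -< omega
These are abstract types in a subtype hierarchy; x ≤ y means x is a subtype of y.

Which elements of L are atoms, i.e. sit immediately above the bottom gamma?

eps, omicron, pi, rho

The atoms are exactly the elements that cover gamma: eps, omicron, pi, rho.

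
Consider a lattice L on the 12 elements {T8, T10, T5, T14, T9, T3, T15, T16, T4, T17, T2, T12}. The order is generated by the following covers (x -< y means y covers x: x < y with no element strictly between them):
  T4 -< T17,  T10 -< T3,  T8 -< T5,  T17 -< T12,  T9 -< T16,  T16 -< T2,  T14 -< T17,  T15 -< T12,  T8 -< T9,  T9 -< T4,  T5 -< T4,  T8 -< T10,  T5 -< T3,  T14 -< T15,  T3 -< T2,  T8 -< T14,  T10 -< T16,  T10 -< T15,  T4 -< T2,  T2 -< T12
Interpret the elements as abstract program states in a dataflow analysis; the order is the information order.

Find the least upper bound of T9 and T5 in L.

T4

Common upper bounds of {T9, T5}: T12, T17, T2, T4.
The least among these is T4.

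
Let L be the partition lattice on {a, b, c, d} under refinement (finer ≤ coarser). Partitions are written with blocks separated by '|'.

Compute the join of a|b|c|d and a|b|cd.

Common upper bounds of {a|b|c|d, a|b|cd}: abcd, ab|cd, acd|b, a|bcd, a|b|cd.
The least among these is a|b|cd.

a|b|cd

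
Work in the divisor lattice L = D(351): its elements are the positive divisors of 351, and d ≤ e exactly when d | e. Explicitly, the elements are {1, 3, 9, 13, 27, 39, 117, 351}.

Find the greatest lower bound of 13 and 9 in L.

1

In the divisibility order, the meet is the greatest common divisor: gcd(13, 9) = 1.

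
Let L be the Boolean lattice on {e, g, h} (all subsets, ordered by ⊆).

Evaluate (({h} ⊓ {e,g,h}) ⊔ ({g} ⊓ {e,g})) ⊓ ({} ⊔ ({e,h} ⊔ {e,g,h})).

{g,h}

{h} ∧ {e,g,h} = {h}
{g} ∧ {e,g} = {g}
{h} ∨ {g} = {g,h}
{e,h} ∨ {e,g,h} = {e,g,h}
{} ∨ {e,g,h} = {e,g,h}
{g,h} ∧ {e,g,h} = {g,h}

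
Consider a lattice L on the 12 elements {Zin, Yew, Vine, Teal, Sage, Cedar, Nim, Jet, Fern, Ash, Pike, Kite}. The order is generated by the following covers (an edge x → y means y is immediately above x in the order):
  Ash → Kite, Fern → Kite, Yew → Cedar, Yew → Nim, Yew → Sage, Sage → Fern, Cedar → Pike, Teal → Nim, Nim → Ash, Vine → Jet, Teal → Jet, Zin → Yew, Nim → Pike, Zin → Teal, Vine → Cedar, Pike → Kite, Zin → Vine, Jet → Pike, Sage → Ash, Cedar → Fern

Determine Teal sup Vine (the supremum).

Common upper bounds of {Teal, Vine}: Jet, Kite, Pike.
The least among these is Jet.

Jet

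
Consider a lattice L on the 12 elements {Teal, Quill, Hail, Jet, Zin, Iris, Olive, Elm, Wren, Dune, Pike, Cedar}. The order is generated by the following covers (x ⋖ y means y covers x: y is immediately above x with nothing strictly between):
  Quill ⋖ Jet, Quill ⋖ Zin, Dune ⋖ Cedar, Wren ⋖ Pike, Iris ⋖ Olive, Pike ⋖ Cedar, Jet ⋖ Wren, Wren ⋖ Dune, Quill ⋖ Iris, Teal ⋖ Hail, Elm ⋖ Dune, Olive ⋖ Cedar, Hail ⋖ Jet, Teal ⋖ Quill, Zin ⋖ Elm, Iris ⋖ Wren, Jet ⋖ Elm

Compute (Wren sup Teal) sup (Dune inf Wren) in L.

Wren ∨ Teal = Wren
Dune ∧ Wren = Wren
Wren ∨ Wren = Wren

Wren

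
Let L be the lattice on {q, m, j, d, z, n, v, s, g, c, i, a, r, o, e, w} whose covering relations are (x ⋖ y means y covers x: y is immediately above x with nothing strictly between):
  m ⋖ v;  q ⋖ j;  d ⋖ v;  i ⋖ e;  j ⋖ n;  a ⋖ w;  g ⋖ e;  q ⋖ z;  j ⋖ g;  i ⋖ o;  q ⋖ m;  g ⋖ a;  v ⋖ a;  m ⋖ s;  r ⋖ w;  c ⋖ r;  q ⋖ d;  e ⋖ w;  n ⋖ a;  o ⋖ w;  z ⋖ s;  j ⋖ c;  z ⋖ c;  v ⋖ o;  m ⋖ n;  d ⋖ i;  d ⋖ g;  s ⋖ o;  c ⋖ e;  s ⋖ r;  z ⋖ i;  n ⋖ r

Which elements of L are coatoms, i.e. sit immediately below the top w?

a, e, o, r

The coatoms are exactly the elements covered by w: a, e, o, r.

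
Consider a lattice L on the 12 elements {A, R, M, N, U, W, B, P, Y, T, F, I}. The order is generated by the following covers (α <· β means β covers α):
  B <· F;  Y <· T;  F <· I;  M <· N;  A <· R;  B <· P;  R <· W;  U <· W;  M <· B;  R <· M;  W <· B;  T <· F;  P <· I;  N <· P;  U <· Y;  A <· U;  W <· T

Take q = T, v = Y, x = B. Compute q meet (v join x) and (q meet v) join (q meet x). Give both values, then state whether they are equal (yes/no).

T; T; yes

v join x = F, so q meet (v join x) = T meet F = T.
q meet v = Y and q meet x = W, so (q meet v) join (q meet x) = Y join W = T.
Equal: yes.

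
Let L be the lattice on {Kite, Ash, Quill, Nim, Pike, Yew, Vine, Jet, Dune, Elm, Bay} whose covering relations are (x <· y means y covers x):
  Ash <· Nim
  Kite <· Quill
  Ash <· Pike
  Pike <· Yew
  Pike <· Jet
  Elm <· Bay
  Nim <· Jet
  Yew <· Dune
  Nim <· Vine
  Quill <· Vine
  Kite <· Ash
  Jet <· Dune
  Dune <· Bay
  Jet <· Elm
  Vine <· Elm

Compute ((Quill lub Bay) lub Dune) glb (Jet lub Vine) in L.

Quill ∨ Bay = Bay
Bay ∨ Dune = Bay
Jet ∨ Vine = Elm
Bay ∧ Elm = Elm

Elm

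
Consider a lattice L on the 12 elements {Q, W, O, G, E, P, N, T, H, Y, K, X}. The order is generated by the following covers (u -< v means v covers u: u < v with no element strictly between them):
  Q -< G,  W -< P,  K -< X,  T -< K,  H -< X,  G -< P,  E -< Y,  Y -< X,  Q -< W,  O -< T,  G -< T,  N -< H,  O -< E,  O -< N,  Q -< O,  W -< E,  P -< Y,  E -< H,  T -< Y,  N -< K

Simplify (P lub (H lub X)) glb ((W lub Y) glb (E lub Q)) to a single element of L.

E

H ∨ X = X
P ∨ X = X
W ∨ Y = Y
E ∨ Q = E
Y ∧ E = E
X ∧ E = E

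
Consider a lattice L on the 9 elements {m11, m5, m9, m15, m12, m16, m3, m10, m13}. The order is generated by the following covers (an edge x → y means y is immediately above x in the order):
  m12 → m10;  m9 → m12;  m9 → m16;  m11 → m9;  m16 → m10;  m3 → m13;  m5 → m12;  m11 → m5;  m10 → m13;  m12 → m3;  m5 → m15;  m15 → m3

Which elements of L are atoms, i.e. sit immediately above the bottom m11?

The atoms are exactly the elements that cover m11: m5, m9.

m5, m9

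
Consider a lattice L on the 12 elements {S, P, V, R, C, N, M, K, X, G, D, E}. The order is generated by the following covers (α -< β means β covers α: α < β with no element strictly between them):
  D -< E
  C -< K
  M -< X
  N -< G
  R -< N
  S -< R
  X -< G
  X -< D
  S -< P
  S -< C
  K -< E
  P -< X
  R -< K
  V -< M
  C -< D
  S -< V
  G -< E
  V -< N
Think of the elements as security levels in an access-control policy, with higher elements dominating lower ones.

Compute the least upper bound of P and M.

Common upper bounds of {P, M}: D, E, G, X.
The least among these is X.

X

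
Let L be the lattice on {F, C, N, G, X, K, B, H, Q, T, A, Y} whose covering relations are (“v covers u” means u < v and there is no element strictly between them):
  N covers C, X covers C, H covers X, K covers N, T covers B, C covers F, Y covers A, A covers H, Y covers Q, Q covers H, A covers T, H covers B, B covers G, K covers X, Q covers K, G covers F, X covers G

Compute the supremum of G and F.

Common upper bounds of {G, F}: A, B, G, H, K, Q, T, X, Y.
The least among these is G.

G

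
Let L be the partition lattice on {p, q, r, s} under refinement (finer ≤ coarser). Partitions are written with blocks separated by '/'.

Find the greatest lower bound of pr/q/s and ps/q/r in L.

The meet (common refinement) of pr/q/s and ps/q/r intersects blocks pairwise, giving p/q/r/s.

p/q/r/s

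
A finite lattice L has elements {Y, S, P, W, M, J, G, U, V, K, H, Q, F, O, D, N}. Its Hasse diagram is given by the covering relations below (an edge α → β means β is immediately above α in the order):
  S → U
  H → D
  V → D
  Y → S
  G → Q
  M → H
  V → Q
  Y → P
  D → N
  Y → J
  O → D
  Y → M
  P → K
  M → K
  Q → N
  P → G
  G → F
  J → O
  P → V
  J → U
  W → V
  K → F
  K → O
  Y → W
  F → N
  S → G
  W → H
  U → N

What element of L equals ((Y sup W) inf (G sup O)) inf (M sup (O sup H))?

W

Y ∨ W = W
G ∨ O = N
W ∧ N = W
O ∨ H = D
M ∨ D = D
W ∧ D = W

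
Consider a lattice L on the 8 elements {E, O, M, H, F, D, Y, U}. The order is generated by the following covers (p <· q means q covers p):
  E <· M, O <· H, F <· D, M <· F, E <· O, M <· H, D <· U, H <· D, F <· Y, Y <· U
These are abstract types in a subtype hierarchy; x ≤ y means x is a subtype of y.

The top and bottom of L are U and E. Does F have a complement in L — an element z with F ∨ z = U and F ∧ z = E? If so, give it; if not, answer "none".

For every candidate z, either F ∨ z ≠ U or F ∧ z ≠ E; no complement exists.

none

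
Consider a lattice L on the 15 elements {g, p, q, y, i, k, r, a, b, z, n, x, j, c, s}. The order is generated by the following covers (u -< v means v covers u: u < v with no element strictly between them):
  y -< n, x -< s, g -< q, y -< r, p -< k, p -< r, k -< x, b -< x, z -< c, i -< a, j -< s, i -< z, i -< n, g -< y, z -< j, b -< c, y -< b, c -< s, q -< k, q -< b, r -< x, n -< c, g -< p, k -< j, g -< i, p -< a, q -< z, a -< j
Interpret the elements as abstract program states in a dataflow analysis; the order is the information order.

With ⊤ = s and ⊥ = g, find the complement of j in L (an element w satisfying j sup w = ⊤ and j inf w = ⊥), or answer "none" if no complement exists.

y

Need w with j ∨ w = s and j ∧ w = g.
Checking each element gives: y.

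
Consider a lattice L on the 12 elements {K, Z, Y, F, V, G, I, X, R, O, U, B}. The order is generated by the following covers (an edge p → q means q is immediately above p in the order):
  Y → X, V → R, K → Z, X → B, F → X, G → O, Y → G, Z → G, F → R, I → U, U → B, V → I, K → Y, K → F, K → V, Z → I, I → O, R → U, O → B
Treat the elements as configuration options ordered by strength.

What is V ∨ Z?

I

Common upper bounds of {V, Z}: B, I, O, U.
The least among these is I.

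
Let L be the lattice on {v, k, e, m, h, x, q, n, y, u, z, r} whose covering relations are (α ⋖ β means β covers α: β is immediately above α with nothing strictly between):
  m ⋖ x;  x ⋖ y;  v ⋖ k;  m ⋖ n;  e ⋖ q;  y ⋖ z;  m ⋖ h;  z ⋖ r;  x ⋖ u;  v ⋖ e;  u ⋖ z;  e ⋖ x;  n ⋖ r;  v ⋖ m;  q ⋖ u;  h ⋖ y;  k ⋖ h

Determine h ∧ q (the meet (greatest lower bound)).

Common lower bounds of {h, q}: v.
The greatest among these is v.

v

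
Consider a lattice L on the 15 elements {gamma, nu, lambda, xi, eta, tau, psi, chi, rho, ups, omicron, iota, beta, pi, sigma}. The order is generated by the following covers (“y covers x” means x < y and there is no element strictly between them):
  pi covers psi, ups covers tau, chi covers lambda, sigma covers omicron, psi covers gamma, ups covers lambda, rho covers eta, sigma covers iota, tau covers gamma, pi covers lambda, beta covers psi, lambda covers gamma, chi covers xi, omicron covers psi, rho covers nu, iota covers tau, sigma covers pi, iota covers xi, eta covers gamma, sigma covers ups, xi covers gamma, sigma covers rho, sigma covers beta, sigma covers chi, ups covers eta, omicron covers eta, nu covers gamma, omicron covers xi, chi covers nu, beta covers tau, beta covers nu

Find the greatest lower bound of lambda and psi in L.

gamma

Common lower bounds of {lambda, psi}: gamma.
The greatest among these is gamma.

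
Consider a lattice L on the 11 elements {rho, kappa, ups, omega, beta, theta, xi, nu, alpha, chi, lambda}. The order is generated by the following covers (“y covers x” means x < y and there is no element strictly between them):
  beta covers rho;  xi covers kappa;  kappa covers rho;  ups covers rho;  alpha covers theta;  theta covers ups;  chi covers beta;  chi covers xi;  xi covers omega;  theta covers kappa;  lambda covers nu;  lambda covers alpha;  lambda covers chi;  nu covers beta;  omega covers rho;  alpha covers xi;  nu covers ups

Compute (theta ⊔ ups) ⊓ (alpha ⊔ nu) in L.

theta

theta ∨ ups = theta
alpha ∨ nu = lambda
theta ∧ lambda = theta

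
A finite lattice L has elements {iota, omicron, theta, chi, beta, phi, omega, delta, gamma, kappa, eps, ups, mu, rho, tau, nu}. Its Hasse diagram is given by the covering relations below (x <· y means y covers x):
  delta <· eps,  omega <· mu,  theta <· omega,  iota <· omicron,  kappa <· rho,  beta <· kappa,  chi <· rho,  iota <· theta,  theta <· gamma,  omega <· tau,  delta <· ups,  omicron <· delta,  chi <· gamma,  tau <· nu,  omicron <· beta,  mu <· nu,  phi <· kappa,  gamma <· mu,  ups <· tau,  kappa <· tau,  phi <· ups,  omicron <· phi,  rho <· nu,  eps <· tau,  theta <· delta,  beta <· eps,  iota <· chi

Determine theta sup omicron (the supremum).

Common upper bounds of {theta, omicron}: delta, eps, nu, tau, ups.
The least among these is delta.

delta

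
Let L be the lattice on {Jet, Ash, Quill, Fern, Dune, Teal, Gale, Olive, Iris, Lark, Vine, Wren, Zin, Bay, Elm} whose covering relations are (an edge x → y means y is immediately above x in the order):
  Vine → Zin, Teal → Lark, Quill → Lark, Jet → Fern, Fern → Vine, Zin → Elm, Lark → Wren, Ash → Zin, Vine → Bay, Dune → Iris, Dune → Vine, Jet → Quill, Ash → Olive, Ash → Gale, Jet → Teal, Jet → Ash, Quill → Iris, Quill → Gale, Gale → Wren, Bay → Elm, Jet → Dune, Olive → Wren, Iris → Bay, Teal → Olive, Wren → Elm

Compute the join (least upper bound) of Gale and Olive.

Wren

Common upper bounds of {Gale, Olive}: Elm, Wren.
The least among these is Wren.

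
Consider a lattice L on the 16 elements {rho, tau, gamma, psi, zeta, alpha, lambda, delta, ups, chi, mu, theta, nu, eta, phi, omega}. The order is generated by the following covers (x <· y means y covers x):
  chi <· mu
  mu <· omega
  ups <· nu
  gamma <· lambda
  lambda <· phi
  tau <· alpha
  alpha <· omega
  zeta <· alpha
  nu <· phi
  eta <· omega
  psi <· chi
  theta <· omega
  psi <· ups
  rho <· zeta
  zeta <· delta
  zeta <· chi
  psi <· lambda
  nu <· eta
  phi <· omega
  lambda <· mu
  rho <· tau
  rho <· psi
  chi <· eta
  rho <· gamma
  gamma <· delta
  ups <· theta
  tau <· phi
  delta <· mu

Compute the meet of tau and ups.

rho

Common lower bounds of {tau, ups}: rho.
The greatest among these is rho.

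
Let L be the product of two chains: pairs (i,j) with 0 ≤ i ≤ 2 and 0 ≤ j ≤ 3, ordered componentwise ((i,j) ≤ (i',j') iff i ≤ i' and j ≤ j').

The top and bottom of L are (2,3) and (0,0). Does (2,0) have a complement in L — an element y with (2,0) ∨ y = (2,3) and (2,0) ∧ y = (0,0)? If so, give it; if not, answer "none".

(0,3)

Need y with (2,0) ∨ y = (2,3) and (2,0) ∧ y = (0,0).
Checking each element gives: (0,3).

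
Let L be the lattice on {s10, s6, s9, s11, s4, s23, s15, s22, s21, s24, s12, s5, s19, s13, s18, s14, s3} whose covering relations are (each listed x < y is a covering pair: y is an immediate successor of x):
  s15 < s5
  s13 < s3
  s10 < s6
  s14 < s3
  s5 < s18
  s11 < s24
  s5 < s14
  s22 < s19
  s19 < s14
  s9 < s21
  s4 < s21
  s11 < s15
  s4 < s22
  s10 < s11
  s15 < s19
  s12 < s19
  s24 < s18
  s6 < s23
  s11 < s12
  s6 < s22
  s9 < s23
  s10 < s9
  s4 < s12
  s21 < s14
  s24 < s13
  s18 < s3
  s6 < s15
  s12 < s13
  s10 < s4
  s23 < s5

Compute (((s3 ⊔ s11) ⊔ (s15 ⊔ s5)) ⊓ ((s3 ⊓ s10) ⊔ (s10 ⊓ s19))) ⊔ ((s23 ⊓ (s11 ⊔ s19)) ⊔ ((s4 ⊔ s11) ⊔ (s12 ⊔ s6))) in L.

s3 ∨ s11 = s3
s15 ∨ s5 = s5
s3 ∨ s5 = s3
s3 ∧ s10 = s10
s10 ∧ s19 = s10
s10 ∨ s10 = s10
s3 ∧ s10 = s10
s11 ∨ s19 = s19
s23 ∧ s19 = s6
s4 ∨ s11 = s12
s12 ∨ s6 = s19
s12 ∨ s19 = s19
s6 ∨ s19 = s19
s10 ∨ s19 = s19

s19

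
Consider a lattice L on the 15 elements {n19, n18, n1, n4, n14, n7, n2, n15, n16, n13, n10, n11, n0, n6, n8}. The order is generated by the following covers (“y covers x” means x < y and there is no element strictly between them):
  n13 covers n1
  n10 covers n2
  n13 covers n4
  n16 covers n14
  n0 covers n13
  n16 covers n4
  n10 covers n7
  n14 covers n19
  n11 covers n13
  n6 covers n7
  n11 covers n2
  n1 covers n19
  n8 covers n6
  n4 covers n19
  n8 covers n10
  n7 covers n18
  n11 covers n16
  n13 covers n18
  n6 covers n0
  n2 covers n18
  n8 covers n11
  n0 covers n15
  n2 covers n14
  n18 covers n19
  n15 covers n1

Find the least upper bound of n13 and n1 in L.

Common upper bounds of {n13, n1}: n0, n11, n13, n6, n8.
The least among these is n13.

n13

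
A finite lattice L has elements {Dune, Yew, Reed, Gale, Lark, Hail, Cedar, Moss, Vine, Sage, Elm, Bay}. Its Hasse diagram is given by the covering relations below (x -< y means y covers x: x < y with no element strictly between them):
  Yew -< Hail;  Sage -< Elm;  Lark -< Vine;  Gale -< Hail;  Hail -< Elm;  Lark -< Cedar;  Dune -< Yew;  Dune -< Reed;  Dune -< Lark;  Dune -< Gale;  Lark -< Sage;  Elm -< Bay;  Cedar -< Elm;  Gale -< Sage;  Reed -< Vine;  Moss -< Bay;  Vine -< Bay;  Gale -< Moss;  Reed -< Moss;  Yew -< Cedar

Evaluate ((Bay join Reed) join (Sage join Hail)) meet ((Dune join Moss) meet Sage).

Bay ∨ Reed = Bay
Sage ∨ Hail = Elm
Bay ∨ Elm = Bay
Dune ∨ Moss = Moss
Moss ∧ Sage = Gale
Bay ∧ Gale = Gale

Gale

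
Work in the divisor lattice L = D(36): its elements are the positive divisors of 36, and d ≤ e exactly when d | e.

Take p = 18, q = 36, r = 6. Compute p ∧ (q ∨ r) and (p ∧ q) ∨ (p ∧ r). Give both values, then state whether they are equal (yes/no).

q ∨ r = 36, so p ∧ (q ∨ r) = 18 ∧ 36 = 18.
p ∧ q = 18 and p ∧ r = 6, so (p ∧ q) ∨ (p ∧ r) = 18 ∨ 6 = 18.
Equal: yes.

18; 18; yes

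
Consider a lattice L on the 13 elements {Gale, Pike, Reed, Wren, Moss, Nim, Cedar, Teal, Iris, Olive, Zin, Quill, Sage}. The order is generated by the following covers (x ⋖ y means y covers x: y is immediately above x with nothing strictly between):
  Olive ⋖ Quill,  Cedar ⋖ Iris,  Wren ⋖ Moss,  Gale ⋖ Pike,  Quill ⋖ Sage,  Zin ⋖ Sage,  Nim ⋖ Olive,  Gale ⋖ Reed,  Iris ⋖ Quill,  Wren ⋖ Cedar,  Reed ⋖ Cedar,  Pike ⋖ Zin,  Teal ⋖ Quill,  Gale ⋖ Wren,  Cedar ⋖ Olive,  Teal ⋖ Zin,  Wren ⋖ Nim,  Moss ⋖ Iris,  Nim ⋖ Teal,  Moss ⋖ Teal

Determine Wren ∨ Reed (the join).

Cedar

Common upper bounds of {Wren, Reed}: Cedar, Iris, Olive, Quill, Sage.
The least among these is Cedar.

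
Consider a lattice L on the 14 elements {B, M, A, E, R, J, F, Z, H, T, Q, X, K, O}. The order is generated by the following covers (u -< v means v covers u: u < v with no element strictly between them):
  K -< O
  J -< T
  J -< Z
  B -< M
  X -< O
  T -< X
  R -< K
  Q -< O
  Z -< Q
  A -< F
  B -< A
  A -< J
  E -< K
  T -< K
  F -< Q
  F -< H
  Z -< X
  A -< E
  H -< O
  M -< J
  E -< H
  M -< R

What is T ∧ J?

J

Common lower bounds of {T, J}: A, B, J, M.
The greatest among these is J.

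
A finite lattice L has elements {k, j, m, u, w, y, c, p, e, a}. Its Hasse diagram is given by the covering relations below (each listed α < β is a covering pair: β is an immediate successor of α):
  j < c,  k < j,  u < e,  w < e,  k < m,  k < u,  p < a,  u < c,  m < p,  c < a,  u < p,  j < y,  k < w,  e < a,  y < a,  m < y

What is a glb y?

y

Common lower bounds of {a, y}: j, k, m, y.
The greatest among these is y.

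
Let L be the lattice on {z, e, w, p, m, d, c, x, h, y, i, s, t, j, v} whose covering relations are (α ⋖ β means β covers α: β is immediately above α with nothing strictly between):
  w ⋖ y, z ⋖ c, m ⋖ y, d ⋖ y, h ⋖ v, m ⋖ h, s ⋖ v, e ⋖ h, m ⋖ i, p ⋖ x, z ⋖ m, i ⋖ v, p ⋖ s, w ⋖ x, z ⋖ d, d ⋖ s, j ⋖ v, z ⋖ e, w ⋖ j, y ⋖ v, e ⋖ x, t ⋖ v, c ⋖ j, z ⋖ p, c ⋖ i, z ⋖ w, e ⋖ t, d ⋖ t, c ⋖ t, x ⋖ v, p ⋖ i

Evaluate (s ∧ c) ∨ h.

s ∧ c = z
z ∨ h = h

h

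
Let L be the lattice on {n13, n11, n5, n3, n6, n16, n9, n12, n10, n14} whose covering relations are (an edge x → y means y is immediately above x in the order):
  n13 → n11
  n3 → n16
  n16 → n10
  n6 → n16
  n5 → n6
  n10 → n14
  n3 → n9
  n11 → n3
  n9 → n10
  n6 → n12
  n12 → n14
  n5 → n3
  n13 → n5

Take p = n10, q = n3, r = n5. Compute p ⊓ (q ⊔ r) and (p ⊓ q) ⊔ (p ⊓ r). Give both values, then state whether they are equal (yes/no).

q ⊔ r = n3, so p ⊓ (q ⊔ r) = n10 ⊓ n3 = n3.
p ⊓ q = n3 and p ⊓ r = n5, so (p ⊓ q) ⊔ (p ⊓ r) = n3 ⊔ n5 = n3.
Equal: yes.

n3; n3; yes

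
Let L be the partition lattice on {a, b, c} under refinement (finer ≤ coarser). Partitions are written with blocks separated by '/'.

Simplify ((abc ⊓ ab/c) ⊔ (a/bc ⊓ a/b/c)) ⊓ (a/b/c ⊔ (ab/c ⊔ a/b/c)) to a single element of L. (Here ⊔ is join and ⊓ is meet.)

abc ∧ ab/c = ab/c
a/bc ∧ a/b/c = a/b/c
ab/c ∨ a/b/c = ab/c
ab/c ∨ a/b/c = ab/c
a/b/c ∨ ab/c = ab/c
ab/c ∧ ab/c = ab/c

ab/c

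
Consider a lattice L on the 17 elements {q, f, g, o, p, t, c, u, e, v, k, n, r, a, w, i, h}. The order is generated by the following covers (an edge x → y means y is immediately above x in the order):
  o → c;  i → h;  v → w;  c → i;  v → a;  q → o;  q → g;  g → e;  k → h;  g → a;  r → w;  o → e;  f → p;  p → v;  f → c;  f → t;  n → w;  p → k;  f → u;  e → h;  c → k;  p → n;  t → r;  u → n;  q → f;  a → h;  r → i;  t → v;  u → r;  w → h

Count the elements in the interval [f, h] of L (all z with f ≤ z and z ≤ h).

The interval [f, h] = {a, c, f, h, i, k, n, p, r, t, u, v, w}, which has 13 elements.

13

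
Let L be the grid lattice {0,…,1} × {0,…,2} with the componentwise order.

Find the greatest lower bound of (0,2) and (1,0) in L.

(0,0)

In a product of chains, the meet is componentwise min, giving (0,0).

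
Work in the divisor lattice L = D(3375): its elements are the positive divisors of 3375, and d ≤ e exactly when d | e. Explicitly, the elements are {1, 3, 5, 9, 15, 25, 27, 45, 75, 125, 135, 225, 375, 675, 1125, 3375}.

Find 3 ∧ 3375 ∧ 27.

3

In the divisibility order, the meet is the greatest common divisor: gcd(3, 3375, 27) = 3.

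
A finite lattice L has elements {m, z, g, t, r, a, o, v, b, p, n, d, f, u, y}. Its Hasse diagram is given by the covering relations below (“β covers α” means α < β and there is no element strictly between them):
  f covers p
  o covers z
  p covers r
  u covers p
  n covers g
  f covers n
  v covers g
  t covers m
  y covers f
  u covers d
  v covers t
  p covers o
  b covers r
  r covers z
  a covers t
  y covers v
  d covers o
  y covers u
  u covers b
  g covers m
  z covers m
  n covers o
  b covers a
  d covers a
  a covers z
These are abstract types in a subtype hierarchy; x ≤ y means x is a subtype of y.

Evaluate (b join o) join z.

u

b ∨ o = u
u ∨ z = u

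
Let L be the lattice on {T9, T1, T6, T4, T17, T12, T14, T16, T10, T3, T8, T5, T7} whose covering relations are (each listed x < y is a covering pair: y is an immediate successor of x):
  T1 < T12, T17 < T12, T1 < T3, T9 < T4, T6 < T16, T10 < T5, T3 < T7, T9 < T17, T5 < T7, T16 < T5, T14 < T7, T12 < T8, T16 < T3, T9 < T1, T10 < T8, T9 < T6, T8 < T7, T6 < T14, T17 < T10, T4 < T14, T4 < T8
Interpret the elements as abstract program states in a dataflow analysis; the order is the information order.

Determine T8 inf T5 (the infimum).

Common lower bounds of {T8, T5}: T10, T17, T9.
The greatest among these is T10.

T10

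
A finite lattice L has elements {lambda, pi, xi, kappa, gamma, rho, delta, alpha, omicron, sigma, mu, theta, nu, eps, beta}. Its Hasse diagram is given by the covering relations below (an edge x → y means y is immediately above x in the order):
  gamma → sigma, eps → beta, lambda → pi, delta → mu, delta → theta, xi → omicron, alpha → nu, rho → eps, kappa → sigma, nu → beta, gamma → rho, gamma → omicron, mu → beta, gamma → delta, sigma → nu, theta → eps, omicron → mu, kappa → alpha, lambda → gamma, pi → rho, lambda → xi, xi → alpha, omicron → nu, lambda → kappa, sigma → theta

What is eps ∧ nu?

sigma

Common lower bounds of {eps, nu}: gamma, kappa, lambda, sigma.
The greatest among these is sigma.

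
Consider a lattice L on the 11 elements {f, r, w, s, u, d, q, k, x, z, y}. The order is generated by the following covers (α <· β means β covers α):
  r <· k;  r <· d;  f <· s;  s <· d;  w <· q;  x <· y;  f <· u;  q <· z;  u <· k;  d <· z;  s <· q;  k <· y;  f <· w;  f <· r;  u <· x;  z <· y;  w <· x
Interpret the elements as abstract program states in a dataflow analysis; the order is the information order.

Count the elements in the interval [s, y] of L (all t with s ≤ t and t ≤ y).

The interval [s, y] = {d, q, s, y, z}, which has 5 elements.

5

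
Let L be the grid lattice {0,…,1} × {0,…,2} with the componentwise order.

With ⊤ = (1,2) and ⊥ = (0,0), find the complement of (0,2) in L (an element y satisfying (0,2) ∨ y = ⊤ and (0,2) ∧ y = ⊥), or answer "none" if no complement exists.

Need y with (0,2) ∨ y = (1,2) and (0,2) ∧ y = (0,0).
Checking each element gives: (1,0).

(1,0)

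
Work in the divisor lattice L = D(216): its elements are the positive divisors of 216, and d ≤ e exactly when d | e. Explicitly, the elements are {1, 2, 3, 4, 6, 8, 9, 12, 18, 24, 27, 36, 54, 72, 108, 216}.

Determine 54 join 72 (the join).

In the divisibility order, the join is the least common multiple: lcm(54, 72) = 216.

216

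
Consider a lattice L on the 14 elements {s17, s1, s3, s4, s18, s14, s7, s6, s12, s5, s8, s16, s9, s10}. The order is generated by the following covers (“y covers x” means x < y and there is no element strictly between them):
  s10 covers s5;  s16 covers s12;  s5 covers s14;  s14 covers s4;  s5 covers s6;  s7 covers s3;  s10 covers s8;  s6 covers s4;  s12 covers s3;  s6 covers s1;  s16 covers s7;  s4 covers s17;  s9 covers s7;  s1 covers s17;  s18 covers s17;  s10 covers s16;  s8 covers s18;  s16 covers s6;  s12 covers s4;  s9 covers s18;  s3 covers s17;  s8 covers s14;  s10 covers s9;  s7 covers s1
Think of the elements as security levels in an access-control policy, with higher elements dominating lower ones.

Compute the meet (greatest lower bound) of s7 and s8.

Common lower bounds of {s7, s8}: s17.
The greatest among these is s17.

s17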